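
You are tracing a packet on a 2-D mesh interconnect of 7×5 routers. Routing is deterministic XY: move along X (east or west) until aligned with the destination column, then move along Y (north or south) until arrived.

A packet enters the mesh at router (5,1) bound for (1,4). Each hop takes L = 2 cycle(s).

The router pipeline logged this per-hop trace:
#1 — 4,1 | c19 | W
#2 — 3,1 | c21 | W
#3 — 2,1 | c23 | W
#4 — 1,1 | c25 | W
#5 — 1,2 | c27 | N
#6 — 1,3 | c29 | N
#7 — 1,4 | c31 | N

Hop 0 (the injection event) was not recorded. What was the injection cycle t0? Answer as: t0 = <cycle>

Hop 1 reached at cycle 19; hop k is at t0 + k·L.
Subtract one hop: t0 = 19 − 2 = 17.

t0 = 17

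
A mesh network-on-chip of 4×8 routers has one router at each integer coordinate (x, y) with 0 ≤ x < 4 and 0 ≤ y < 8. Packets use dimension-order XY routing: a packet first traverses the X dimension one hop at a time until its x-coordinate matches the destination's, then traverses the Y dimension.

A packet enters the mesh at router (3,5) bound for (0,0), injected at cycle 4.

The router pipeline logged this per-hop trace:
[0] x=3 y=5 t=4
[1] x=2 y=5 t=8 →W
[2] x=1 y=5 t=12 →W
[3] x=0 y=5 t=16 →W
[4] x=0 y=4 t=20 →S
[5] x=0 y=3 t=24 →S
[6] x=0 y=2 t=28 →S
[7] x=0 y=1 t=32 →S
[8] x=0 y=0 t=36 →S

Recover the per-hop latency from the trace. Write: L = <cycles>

From hop 0 (4) to hop 1 (8): +4 cycles.
Per-hop latency L = Δcyc = 4.

L = 4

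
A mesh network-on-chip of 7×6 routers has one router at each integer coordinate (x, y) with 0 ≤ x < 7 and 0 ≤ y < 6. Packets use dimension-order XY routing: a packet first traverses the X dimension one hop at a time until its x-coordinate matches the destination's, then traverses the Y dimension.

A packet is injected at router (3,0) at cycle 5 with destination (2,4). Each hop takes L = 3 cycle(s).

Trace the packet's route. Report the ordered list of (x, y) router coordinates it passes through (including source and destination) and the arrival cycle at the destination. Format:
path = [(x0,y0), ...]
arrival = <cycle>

path = [(3,0), (2,0), (2,1), (2,2), (2,3), (2,4)]
arrival = 20

#0 — 3,0 | c5
#1 — 2,0 | c8 | W
#2 — 2,1 | c11 | N
#3 — 2,2 | c14 | N
#4 — 2,3 | c17 | N
#5 — 2,4 | c20 | N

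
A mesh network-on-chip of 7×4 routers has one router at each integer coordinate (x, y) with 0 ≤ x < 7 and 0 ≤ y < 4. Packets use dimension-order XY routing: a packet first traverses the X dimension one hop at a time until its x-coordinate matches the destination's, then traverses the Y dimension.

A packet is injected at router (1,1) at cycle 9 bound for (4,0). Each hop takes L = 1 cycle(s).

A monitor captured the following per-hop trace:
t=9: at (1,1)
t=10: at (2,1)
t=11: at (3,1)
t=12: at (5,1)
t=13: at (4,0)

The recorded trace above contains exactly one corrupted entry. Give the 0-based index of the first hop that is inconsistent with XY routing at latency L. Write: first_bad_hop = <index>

check 1→ d=(1,0) cyc+1: ok
check 2→ d=(1,0) cyc+1: ok
check 3→ d=(2,0) cyc+1: BAD: non-unit step

first_bad_hop = 3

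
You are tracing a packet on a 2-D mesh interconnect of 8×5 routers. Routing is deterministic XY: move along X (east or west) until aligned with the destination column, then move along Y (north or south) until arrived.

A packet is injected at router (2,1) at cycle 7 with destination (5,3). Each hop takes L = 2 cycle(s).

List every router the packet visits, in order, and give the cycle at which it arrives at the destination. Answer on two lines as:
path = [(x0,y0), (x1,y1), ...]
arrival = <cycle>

  0. router=(2,1) cycle=7 (inject)
  1. router=(3,1) cycle=9 dir=E
  2. router=(4,1) cycle=11 dir=E
  3. router=(5,1) cycle=13 dir=E
  4. router=(5,2) cycle=15 dir=N
  5. router=(5,3) cycle=17 dir=N

path = [(2,1), (3,1), (4,1), (5,1), (5,2), (5,3)]
arrival = 17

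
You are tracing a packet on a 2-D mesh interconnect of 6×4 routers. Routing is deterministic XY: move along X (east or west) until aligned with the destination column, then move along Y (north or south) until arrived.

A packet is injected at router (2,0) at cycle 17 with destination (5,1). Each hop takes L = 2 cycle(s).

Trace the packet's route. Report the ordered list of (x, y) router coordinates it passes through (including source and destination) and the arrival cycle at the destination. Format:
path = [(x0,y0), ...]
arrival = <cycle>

#0 — 2,0 | c17
#1 — 3,0 | c19 | E
#2 — 4,0 | c21 | E
#3 — 5,0 | c23 | E
#4 — 5,1 | c25 | N

path = [(2,0), (3,0), (4,0), (5,0), (5,1)]
arrival = 25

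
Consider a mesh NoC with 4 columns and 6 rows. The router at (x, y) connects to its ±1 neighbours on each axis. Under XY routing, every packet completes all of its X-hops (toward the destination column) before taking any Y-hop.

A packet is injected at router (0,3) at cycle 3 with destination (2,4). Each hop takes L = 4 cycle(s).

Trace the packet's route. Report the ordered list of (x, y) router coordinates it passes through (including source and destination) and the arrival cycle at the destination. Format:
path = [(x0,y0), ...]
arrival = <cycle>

t=3: at (0,3)
t=7: at (1,3) after E
t=11: at (2,3) after E
t=15: at (2,4) after N

path = [(0,3), (1,3), (2,3), (2,4)]
arrival = 15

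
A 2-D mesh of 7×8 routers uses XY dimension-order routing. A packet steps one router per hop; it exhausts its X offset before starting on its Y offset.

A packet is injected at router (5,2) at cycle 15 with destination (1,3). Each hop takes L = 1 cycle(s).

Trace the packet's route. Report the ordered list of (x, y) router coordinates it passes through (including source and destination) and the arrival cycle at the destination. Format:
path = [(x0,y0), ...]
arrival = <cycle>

#0 — 5,2 | c15
#1 — 4,2 | c16 | W
#2 — 3,2 | c17 | W
#3 — 2,2 | c18 | W
#4 — 1,2 | c19 | W
#5 — 1,3 | c20 | N

path = [(5,2), (4,2), (3,2), (2,2), (1,2), (1,3)]
arrival = 20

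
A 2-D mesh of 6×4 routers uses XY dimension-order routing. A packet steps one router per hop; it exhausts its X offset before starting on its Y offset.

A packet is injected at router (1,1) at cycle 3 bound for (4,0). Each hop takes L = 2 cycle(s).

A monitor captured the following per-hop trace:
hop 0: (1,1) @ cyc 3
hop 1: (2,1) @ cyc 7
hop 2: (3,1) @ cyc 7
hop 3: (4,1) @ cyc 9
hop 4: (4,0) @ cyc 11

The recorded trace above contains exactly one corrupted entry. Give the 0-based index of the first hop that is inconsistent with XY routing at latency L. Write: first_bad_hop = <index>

first_bad_hop = 1

  1: Δx=+1 Δy=+0 Δt=4 [BAD: Δcyc=4≠L]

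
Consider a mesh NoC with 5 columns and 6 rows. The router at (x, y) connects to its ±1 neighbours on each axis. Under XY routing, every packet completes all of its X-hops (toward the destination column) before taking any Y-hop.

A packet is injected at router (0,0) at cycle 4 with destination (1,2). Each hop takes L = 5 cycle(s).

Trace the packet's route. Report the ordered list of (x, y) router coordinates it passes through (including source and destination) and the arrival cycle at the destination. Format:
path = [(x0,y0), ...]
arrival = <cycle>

path = [(0,0), (1,0), (1,1), (1,2)]
arrival = 19

[0] x=0 y=0 t=4
[1] x=1 y=0 t=9 →E
[2] x=1 y=1 t=14 →N
[3] x=1 y=2 t=19 →N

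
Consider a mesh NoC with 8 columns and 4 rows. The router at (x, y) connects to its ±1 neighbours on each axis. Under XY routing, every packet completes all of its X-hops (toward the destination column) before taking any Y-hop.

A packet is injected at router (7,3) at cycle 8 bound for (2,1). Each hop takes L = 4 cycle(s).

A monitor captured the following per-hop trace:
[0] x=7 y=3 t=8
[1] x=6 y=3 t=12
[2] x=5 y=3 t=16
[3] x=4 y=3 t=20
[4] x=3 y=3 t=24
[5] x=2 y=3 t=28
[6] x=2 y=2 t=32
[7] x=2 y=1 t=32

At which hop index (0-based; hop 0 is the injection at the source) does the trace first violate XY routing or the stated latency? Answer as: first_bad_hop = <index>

first_bad_hop = 7

check 1→ d=(-1,0) cyc+4: ok
check 2→ d=(-1,0) cyc+4: ok
check 3→ d=(-1,0) cyc+4: ok
check 4→ d=(-1,0) cyc+4: ok
check 5→ d=(-1,0) cyc+4: ok
check 6→ d=(0,-1) cyc+4: ok
check 7→ d=(0,-1) cyc+0: BAD: Δcyc=0≠L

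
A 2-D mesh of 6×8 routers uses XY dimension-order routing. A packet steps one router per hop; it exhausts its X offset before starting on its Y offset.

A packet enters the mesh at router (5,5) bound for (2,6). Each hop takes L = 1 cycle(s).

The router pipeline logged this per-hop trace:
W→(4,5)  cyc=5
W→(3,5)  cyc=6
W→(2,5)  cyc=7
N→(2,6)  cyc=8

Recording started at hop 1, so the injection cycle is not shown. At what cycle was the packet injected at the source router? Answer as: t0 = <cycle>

t0 = 4

The first recorded entry is hop 1 at cycle 5.
t0 = cyc[1] − L = 5 − 1 = 4.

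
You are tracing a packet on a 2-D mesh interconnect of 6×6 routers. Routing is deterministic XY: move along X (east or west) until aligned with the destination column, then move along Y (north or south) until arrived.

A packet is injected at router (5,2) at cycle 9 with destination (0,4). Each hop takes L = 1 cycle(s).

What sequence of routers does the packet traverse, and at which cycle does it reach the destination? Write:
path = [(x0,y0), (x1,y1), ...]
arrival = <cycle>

path = [(5,2), (4,2), (3,2), (2,2), (1,2), (0,2), (0,3), (0,4)]
arrival = 16

hop 0: (5,2) @ cyc 9
hop 1: (4,2) @ cyc 10  [W]
hop 2: (3,2) @ cyc 11  [W]
hop 3: (2,2) @ cyc 12  [W]
hop 4: (1,2) @ cyc 13  [W]
hop 5: (0,2) @ cyc 14  [W]
hop 6: (0,3) @ cyc 15  [N]
hop 7: (0,4) @ cyc 16  [N]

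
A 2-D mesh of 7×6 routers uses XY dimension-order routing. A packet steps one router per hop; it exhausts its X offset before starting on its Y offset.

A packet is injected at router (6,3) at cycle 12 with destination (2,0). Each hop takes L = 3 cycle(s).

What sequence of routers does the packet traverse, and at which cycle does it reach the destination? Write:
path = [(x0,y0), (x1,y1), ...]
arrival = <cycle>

path = [(6,3), (5,3), (4,3), (3,3), (2,3), (2,2), (2,1), (2,0)]
arrival = 33

src (6,3)  cyc=12
W→(5,3)  cyc=15
W→(4,3)  cyc=18
W→(3,3)  cyc=21
W→(2,3)  cyc=24
S→(2,2)  cyc=27
S→(2,1)  cyc=30
S→(2,0)  cyc=33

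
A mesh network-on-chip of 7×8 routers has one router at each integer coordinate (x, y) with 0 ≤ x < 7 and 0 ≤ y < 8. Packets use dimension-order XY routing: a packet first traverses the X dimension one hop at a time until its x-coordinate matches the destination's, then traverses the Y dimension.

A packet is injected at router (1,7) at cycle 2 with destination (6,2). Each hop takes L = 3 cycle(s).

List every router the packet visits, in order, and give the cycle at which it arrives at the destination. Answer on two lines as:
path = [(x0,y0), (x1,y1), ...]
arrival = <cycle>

src (1,7)  cyc=2
E→(2,7)  cyc=5
E→(3,7)  cyc=8
E→(4,7)  cyc=11
E→(5,7)  cyc=14
E→(6,7)  cyc=17
S→(6,6)  cyc=20
S→(6,5)  cyc=23
S→(6,4)  cyc=26
S→(6,3)  cyc=29
S→(6,2)  cyc=32

path = [(1,7), (2,7), (3,7), (4,7), (5,7), (6,7), (6,6), (6,5), (6,4), (6,3), (6,2)]
arrival = 32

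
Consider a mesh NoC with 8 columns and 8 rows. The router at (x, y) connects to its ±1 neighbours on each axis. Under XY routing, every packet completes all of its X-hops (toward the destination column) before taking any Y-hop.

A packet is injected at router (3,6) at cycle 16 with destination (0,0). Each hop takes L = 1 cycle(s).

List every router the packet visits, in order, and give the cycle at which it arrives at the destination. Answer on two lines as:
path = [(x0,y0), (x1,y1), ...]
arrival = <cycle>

#0 — 3,6 | c16
#1 — 2,6 | c17 | W
#2 — 1,6 | c18 | W
#3 — 0,6 | c19 | W
#4 — 0,5 | c20 | S
#5 — 0,4 | c21 | S
#6 — 0,3 | c22 | S
#7 — 0,2 | c23 | S
#8 — 0,1 | c24 | S
#9 — 0,0 | c25 | S

path = [(3,6), (2,6), (1,6), (0,6), (0,5), (0,4), (0,3), (0,2), (0,1), (0,0)]
arrival = 25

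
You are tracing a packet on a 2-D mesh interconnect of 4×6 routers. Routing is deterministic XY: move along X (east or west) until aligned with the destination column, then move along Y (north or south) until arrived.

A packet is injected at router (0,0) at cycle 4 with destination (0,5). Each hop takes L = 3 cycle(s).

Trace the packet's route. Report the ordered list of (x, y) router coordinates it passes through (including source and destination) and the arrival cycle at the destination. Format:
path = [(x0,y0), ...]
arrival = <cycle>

path = [(0,0), (0,1), (0,2), (0,3), (0,4), (0,5)]
arrival = 19

src (0,0)  cyc=4
N→(0,1)  cyc=7
N→(0,2)  cyc=10
N→(0,3)  cyc=13
N→(0,4)  cyc=16
N→(0,5)  cyc=19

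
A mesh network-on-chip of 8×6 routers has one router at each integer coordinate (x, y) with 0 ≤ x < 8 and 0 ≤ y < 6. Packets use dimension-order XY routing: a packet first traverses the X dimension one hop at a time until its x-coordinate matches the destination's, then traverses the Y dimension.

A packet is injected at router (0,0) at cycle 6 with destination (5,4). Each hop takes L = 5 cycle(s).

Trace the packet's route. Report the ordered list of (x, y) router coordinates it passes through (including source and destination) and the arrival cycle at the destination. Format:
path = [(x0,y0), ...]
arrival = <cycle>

[0] x=0 y=0 t=6
[1] x=1 y=0 t=11 →E
[2] x=2 y=0 t=16 →E
[3] x=3 y=0 t=21 →E
[4] x=4 y=0 t=26 →E
[5] x=5 y=0 t=31 →E
[6] x=5 y=1 t=36 →N
[7] x=5 y=2 t=41 →N
[8] x=5 y=3 t=46 →N
[9] x=5 y=4 t=51 →N

path = [(0,0), (1,0), (2,0), (3,0), (4,0), (5,0), (5,1), (5,2), (5,3), (5,4)]
arrival = 51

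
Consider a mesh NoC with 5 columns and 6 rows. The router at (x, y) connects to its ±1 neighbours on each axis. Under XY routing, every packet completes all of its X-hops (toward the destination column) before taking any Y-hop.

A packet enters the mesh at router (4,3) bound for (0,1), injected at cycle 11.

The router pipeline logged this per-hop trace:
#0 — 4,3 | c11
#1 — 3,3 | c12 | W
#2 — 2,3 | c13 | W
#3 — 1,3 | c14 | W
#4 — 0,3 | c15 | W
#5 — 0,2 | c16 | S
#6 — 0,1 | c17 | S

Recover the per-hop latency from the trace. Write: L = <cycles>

L = 1

From hop 0 (11) to hop 1 (12): +1 cycles.
Each hop adds L, hence L = 1.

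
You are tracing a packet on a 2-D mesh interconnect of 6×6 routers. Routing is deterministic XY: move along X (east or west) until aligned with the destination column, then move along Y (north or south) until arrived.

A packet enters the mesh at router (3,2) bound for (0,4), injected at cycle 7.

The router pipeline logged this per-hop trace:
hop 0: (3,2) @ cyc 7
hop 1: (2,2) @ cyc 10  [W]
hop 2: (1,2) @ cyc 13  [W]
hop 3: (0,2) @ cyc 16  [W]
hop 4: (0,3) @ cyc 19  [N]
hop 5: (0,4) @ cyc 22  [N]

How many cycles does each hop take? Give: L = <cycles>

L = 3

Between hops 0 and 1 the cycle counter advances 10 − 7 = 3.
That increment is L by definition: L = 3.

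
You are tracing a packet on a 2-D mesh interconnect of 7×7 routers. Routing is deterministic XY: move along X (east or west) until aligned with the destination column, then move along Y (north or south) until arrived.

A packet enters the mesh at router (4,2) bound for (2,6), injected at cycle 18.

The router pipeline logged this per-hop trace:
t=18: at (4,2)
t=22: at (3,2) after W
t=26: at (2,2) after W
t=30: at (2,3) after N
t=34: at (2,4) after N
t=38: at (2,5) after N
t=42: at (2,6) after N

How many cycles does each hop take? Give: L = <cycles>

cyc[1] − cyc[0] = 22 − 18 = 4.
Per-hop latency L = Δcyc = 4.

L = 4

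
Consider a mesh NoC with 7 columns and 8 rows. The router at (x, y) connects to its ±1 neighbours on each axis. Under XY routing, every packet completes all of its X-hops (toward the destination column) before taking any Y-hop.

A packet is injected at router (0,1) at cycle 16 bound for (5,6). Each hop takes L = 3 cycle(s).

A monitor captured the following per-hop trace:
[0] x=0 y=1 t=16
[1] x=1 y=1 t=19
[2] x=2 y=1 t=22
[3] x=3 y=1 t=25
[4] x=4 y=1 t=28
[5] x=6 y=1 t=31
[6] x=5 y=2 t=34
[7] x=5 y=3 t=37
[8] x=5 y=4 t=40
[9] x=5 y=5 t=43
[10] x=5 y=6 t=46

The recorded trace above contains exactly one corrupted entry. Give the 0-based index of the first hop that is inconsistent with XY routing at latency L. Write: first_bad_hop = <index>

first_bad_hop = 5

hop 1: step (+1,+0), +3 cyc — ok
hop 2: step (+1,+0), +3 cyc — ok
hop 3: step (+1,+0), +3 cyc — ok
hop 4: step (+1,+0), +3 cyc — ok
hop 5: step (+2,+0), +3 cyc — BAD: non-unit step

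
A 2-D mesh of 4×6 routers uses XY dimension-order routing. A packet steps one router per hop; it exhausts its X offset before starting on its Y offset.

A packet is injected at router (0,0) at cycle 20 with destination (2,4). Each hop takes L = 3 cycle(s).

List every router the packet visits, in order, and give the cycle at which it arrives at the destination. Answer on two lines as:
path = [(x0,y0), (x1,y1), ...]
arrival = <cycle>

path = [(0,0), (1,0), (2,0), (2,1), (2,2), (2,3), (2,4)]
arrival = 38

[0] x=0 y=0 t=20
[1] x=1 y=0 t=23 →E
[2] x=2 y=0 t=26 →E
[3] x=2 y=1 t=29 →N
[4] x=2 y=2 t=32 →N
[5] x=2 y=3 t=35 →N
[6] x=2 y=4 t=38 →N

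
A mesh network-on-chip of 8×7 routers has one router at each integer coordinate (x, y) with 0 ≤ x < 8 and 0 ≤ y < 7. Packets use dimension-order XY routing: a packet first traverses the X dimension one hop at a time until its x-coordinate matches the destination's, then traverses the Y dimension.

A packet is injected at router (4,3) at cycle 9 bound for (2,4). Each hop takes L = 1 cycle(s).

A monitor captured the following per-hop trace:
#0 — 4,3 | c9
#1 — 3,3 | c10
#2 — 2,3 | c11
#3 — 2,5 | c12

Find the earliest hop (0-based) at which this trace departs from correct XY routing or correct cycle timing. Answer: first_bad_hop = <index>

check 1→ d=(-1,0) cyc+1: ok
check 2→ d=(-1,0) cyc+1: ok
check 3→ d=(0,2) cyc+1: BAD: non-unit step

first_bad_hop = 3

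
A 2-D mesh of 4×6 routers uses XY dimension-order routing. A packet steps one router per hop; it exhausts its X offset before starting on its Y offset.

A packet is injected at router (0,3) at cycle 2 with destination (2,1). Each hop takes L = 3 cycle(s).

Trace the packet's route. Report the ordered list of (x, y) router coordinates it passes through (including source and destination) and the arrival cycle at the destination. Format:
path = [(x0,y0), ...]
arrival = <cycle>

path = [(0,3), (1,3), (2,3), (2,2), (2,1)]
arrival = 14

t=2: at (0,3)
t=5: at (1,3) after E
t=8: at (2,3) after E
t=11: at (2,2) after S
t=14: at (2,1) after S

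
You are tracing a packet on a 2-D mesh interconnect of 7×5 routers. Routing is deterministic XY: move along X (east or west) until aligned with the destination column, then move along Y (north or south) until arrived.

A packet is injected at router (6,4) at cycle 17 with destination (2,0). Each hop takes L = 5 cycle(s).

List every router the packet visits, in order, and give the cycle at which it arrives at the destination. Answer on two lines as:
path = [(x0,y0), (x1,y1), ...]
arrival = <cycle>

path = [(6,4), (5,4), (4,4), (3,4), (2,4), (2,3), (2,2), (2,1), (2,0)]
arrival = 57

  0. router=(6,4) cycle=17 (inject)
  1. router=(5,4) cycle=22 dir=W
  2. router=(4,4) cycle=27 dir=W
  3. router=(3,4) cycle=32 dir=W
  4. router=(2,4) cycle=37 dir=W
  5. router=(2,3) cycle=42 dir=S
  6. router=(2,2) cycle=47 dir=S
  7. router=(2,1) cycle=52 dir=S
  8. router=(2,0) cycle=57 dir=S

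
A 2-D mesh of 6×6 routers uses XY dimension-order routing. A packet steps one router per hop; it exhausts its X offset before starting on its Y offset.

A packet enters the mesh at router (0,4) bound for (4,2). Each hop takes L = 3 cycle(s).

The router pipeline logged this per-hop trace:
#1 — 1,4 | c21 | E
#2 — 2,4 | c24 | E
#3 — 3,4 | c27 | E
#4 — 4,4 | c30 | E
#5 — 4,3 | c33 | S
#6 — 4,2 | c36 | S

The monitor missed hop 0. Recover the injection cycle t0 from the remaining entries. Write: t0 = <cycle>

At hop 1 the cycle is 21; in general cyc_k = t0 + kL.
So t0 = 21 − 1·3 = 18.

t0 = 18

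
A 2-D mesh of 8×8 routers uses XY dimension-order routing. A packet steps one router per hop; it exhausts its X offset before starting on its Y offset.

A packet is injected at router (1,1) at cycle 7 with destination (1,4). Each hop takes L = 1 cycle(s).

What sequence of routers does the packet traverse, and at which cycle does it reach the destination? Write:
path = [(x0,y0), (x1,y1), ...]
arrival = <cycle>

path = [(1,1), (1,2), (1,3), (1,4)]
arrival = 10

src (1,1)  cyc=7
N→(1,2)  cyc=8
N→(1,3)  cyc=9
N→(1,4)  cyc=10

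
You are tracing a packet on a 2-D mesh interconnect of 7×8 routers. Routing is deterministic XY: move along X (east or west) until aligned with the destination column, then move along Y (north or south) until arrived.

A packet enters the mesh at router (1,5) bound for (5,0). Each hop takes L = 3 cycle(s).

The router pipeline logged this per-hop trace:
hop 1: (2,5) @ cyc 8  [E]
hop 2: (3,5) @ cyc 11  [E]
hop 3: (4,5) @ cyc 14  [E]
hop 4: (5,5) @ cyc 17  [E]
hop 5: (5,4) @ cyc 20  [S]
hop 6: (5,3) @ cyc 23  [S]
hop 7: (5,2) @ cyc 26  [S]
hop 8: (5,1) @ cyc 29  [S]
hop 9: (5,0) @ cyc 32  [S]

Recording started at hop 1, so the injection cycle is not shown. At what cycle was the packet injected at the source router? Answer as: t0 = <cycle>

The first recorded entry is hop 1 at cycle 8.
t0 = cyc[1] − L = 8 − 3 = 5.

t0 = 5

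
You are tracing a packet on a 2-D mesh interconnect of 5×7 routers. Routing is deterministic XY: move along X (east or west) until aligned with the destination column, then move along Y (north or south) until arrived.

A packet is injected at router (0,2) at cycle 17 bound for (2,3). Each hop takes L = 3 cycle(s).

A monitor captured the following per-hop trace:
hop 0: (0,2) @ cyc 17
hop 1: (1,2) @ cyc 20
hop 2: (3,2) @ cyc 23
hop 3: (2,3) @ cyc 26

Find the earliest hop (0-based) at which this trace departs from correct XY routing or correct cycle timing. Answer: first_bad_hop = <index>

hop 1: step (+1,+0), +3 cyc — ok
hop 2: step (+2,+0), +3 cyc — BAD: non-unit step

first_bad_hop = 2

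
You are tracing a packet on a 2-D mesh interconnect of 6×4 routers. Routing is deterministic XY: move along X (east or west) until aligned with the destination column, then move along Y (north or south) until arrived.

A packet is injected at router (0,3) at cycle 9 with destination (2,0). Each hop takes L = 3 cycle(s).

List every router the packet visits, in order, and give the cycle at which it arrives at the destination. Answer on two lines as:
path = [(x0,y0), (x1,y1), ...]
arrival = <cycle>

path = [(0,3), (1,3), (2,3), (2,2), (2,1), (2,0)]
arrival = 24

src (0,3)  cyc=9
E→(1,3)  cyc=12
E→(2,3)  cyc=15
S→(2,2)  cyc=18
S→(2,1)  cyc=21
S→(2,0)  cyc=24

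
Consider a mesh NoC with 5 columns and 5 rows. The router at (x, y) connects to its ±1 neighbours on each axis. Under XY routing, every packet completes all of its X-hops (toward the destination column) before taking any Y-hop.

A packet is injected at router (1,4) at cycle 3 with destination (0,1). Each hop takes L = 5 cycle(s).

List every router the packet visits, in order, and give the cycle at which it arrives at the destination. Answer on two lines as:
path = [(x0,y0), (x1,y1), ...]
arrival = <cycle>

path = [(1,4), (0,4), (0,3), (0,2), (0,1)]
arrival = 23

#0 — 1,4 | c3
#1 — 0,4 | c8 | W
#2 — 0,3 | c13 | S
#3 — 0,2 | c18 | S
#4 — 0,1 | c23 | S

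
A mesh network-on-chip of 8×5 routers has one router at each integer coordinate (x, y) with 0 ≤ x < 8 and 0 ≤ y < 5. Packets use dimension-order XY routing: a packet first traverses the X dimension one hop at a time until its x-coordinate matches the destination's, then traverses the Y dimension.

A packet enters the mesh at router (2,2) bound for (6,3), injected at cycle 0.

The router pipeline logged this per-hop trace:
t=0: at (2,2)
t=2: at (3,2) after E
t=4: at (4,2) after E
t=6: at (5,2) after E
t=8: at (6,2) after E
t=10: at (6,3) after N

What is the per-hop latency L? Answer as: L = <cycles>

From hop 0 (0) to hop 1 (2): +2 cycles.
That increment is L by definition: L = 2.

L = 2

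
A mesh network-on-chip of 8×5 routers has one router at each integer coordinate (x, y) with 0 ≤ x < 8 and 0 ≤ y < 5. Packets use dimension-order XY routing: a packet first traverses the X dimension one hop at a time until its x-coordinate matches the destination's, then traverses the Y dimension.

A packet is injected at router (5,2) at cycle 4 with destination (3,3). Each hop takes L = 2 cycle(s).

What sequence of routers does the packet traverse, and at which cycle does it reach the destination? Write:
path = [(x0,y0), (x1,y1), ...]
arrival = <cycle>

hop 0: (5,2) @ cyc 4
hop 1: (4,2) @ cyc 6  [W]
hop 2: (3,2) @ cyc 8  [W]
hop 3: (3,3) @ cyc 10  [N]

path = [(5,2), (4,2), (3,2), (3,3)]
arrival = 10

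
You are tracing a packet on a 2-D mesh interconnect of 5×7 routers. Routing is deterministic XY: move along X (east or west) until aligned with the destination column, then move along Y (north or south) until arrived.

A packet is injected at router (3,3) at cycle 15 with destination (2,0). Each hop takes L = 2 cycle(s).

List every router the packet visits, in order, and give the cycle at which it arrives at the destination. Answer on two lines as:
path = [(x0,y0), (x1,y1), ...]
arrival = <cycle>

#0 — 3,3 | c15
#1 — 2,3 | c17 | W
#2 — 2,2 | c19 | S
#3 — 2,1 | c21 | S
#4 — 2,0 | c23 | S

path = [(3,3), (2,3), (2,2), (2,1), (2,0)]
arrival = 23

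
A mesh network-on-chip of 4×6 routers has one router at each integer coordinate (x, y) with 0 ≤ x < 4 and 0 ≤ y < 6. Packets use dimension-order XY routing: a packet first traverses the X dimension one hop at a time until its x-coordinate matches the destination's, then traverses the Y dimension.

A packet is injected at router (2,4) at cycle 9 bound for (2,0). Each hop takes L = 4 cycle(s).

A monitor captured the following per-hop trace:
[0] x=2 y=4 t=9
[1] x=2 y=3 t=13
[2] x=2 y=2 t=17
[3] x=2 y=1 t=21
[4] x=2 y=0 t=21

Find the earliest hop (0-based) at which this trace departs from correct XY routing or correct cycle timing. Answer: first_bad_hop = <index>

first_bad_hop = 4

hop 1: step (+0,-1), +4 cyc — ok
hop 2: step (+0,-1), +4 cyc — ok
hop 3: step (+0,-1), +4 cyc — ok
hop 4: step (+0,-1), +0 cyc — BAD: Δcyc=0≠L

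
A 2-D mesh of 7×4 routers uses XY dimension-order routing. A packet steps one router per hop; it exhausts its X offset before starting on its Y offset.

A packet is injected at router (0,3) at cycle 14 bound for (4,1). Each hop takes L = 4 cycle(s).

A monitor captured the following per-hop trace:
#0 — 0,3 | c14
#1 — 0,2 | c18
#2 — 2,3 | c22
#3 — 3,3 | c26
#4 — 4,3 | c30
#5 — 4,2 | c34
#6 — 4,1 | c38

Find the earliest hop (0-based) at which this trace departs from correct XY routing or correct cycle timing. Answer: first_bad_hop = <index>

first_bad_hop = 1

hop 1: step (+0,-1), +4 cyc — BAD: Y-move but x=0≠4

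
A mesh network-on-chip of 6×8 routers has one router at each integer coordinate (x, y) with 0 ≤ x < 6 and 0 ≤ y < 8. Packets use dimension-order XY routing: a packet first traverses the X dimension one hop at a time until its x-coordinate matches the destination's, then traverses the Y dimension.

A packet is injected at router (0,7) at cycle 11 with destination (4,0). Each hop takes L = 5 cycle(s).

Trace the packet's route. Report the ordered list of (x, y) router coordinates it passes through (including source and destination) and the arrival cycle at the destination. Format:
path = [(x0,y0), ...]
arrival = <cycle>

path = [(0,7), (1,7), (2,7), (3,7), (4,7), (4,6), (4,5), (4,4), (4,3), (4,2), (4,1), (4,0)]
arrival = 66

hop 0: (0,7) @ cyc 11
hop 1: (1,7) @ cyc 16  [E]
hop 2: (2,7) @ cyc 21  [E]
hop 3: (3,7) @ cyc 26  [E]
hop 4: (4,7) @ cyc 31  [E]
hop 5: (4,6) @ cyc 36  [S]
hop 6: (4,5) @ cyc 41  [S]
hop 7: (4,4) @ cyc 46  [S]
hop 8: (4,3) @ cyc 51  [S]
hop 9: (4,2) @ cyc 56  [S]
hop 10: (4,1) @ cyc 61  [S]
hop 11: (4,0) @ cyc 66  [S]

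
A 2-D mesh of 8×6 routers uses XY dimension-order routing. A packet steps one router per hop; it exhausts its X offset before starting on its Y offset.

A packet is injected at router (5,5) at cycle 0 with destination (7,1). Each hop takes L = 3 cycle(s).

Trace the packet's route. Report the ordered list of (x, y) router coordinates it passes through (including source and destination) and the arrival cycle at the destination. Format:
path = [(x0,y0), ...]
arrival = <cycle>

path = [(5,5), (6,5), (7,5), (7,4), (7,3), (7,2), (7,1)]
arrival = 18

#0 — 5,5 | c0
#1 — 6,5 | c3 | E
#2 — 7,5 | c6 | E
#3 — 7,4 | c9 | S
#4 — 7,3 | c12 | S
#5 — 7,2 | c15 | S
#6 — 7,1 | c18 | S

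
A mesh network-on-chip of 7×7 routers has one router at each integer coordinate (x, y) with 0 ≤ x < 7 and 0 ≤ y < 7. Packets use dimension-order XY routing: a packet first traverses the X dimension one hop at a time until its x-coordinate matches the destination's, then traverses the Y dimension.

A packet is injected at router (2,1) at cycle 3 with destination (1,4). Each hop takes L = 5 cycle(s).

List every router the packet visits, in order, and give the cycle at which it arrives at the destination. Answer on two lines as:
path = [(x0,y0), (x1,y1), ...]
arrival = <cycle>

path = [(2,1), (1,1), (1,2), (1,3), (1,4)]
arrival = 23

hop 0: (2,1) @ cyc 3
hop 1: (1,1) @ cyc 8  [W]
hop 2: (1,2) @ cyc 13  [N]
hop 3: (1,3) @ cyc 18  [N]
hop 4: (1,4) @ cyc 23  [N]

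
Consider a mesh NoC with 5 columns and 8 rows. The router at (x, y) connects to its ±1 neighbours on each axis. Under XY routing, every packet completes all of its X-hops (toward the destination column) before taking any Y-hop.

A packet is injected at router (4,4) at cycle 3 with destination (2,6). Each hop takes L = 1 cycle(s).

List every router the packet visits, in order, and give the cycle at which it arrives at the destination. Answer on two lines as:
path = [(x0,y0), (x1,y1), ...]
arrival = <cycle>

path = [(4,4), (3,4), (2,4), (2,5), (2,6)]
arrival = 7

[0] x=4 y=4 t=3
[1] x=3 y=4 t=4 →W
[2] x=2 y=4 t=5 →W
[3] x=2 y=5 t=6 →N
[4] x=2 y=6 t=7 →N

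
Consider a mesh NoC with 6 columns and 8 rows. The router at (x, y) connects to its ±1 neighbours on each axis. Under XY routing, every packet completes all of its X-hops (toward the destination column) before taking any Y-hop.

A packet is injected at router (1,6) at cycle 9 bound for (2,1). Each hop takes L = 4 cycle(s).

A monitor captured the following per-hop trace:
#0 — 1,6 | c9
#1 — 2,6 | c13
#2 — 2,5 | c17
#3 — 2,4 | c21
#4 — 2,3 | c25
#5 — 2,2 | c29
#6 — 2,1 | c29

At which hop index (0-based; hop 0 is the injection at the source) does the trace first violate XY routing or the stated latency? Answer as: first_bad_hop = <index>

first_bad_hop = 6

  1: Δx=+1 Δy=+0 Δt=4 [ok]
  2: Δx=+0 Δy=-1 Δt=4 [ok]
  3: Δx=+0 Δy=-1 Δt=4 [ok]
  4: Δx=+0 Δy=-1 Δt=4 [ok]
  5: Δx=+0 Δy=-1 Δt=4 [ok]
  6: Δx=+0 Δy=-1 Δt=0 [BAD: Δcyc=0≠L]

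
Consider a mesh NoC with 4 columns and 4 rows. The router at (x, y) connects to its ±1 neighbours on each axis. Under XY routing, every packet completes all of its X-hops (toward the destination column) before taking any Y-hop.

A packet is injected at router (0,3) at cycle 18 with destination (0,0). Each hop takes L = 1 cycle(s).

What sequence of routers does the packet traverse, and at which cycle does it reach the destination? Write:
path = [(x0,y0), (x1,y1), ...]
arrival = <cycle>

hop 0: (0,3) @ cyc 18
hop 1: (0,2) @ cyc 19  [S]
hop 2: (0,1) @ cyc 20  [S]
hop 3: (0,0) @ cyc 21  [S]

path = [(0,3), (0,2), (0,1), (0,0)]
arrival = 21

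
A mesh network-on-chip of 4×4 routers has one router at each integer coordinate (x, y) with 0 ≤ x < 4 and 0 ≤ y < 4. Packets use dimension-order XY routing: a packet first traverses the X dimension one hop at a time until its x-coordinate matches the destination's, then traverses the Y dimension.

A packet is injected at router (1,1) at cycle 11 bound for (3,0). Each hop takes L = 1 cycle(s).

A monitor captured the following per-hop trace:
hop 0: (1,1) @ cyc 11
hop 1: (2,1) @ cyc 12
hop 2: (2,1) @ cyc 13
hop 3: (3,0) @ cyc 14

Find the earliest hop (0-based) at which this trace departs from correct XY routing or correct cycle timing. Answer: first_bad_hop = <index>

first_bad_hop = 2

  1: Δx=+1 Δy=+0 Δt=1 [ok]
  2: Δx=+0 Δy=+0 Δt=1 [BAD: non-unit step]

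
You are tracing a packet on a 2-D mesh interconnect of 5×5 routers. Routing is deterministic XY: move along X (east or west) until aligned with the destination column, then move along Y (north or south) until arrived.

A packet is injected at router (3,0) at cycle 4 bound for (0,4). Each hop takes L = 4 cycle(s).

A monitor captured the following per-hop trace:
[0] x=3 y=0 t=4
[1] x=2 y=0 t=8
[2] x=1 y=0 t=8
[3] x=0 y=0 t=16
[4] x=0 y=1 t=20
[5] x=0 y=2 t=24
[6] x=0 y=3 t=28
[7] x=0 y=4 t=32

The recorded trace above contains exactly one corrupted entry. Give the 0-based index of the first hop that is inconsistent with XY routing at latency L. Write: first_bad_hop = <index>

first_bad_hop = 2

check 1→ d=(-1,0) cyc+4: ok
check 2→ d=(-1,0) cyc+0: BAD: Δcyc=0≠L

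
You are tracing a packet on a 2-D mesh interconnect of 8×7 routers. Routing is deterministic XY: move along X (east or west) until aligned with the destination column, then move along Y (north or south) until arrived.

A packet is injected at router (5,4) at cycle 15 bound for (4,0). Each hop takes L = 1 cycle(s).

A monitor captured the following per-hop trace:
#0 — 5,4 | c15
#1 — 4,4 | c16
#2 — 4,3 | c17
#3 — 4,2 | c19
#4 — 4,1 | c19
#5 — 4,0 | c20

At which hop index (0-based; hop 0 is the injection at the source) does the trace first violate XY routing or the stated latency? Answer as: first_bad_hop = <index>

first_bad_hop = 3

check 1→ d=(-1,0) cyc+1: ok
check 2→ d=(0,-1) cyc+1: ok
check 3→ d=(0,-1) cyc+2: BAD: Δcyc=2≠L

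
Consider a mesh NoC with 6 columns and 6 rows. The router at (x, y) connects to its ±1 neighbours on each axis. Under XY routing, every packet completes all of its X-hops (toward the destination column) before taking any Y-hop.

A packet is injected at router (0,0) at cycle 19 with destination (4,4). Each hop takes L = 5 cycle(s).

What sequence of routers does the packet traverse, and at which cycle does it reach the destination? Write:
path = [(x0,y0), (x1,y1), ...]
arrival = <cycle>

t=19: at (0,0)
t=24: at (1,0) after E
t=29: at (2,0) after E
t=34: at (3,0) after E
t=39: at (4,0) after E
t=44: at (4,1) after N
t=49: at (4,2) after N
t=54: at (4,3) after N
t=59: at (4,4) after N

path = [(0,0), (1,0), (2,0), (3,0), (4,0), (4,1), (4,2), (4,3), (4,4)]
arrival = 59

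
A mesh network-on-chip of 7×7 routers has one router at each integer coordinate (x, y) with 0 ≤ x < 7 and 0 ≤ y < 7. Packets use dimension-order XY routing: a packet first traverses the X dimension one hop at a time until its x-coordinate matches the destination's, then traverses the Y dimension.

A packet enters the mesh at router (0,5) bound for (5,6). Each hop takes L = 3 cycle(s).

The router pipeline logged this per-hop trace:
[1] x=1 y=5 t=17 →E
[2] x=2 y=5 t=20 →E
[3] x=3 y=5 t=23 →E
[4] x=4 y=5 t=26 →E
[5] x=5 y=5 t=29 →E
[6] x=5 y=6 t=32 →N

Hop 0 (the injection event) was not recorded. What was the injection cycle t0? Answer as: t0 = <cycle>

t0 = 14

The first recorded entry is hop 1 at cycle 17.
t0 = cyc[1] − L = 17 − 3 = 14.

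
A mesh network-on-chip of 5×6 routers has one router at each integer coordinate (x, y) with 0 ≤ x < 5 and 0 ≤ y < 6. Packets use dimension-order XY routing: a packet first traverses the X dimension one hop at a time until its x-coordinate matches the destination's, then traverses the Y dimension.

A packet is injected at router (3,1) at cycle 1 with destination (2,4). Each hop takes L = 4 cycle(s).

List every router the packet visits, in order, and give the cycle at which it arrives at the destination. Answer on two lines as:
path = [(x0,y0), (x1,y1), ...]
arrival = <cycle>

path = [(3,1), (2,1), (2,2), (2,3), (2,4)]
arrival = 17

[0] x=3 y=1 t=1
[1] x=2 y=1 t=5 →W
[2] x=2 y=2 t=9 →N
[3] x=2 y=3 t=13 →N
[4] x=2 y=4 t=17 →N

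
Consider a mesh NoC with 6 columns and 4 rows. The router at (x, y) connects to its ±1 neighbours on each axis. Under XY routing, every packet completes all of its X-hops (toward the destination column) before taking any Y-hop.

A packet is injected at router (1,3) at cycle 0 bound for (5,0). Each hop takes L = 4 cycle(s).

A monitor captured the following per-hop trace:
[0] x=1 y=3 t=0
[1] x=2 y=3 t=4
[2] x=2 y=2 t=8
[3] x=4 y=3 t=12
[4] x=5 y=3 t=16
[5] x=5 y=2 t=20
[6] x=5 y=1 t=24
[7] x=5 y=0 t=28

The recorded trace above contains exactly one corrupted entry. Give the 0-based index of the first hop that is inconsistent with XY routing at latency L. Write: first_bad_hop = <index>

first_bad_hop = 2

check 1→ d=(1,0) cyc+4: ok
check 2→ d=(0,-1) cyc+4: BAD: Y-move but x=2≠5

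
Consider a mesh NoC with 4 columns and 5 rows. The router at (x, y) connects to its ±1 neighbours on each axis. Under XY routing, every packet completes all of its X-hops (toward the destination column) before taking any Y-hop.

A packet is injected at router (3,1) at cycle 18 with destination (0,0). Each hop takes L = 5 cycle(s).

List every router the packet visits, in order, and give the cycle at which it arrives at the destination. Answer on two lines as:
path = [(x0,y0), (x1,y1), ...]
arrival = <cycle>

path = [(3,1), (2,1), (1,1), (0,1), (0,0)]
arrival = 38

t=18: at (3,1)
t=23: at (2,1) after W
t=28: at (1,1) after W
t=33: at (0,1) after W
t=38: at (0,0) after S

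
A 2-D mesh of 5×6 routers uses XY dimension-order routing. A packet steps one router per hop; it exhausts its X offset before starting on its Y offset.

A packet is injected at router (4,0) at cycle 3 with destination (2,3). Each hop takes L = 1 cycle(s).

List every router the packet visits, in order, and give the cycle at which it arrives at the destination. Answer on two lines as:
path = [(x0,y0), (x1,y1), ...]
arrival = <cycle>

path = [(4,0), (3,0), (2,0), (2,1), (2,2), (2,3)]
arrival = 8

  0. router=(4,0) cycle=3 (inject)
  1. router=(3,0) cycle=4 dir=W
  2. router=(2,0) cycle=5 dir=W
  3. router=(2,1) cycle=6 dir=N
  4. router=(2,2) cycle=7 dir=N
  5. router=(2,3) cycle=8 dir=N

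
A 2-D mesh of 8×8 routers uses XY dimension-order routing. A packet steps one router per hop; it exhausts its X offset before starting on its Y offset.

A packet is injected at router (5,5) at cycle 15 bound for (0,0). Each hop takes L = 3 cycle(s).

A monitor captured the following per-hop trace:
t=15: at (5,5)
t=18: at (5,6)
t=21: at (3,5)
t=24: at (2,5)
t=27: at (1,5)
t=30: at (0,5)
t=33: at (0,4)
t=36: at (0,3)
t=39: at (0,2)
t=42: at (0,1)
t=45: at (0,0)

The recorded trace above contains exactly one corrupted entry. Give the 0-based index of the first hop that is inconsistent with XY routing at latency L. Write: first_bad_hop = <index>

check 1→ d=(0,1) cyc+3: BAD: Y-move but x=5≠0

first_bad_hop = 1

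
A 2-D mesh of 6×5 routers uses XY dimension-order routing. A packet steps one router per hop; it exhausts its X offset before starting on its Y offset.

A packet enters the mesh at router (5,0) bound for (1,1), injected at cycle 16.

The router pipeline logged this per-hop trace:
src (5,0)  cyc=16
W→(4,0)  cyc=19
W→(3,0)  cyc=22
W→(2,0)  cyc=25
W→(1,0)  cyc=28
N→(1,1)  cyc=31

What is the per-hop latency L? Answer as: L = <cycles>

Between hops 0 and 1 the cycle counter advances 19 − 16 = 3.
Each hop adds L, hence L = 3.

L = 3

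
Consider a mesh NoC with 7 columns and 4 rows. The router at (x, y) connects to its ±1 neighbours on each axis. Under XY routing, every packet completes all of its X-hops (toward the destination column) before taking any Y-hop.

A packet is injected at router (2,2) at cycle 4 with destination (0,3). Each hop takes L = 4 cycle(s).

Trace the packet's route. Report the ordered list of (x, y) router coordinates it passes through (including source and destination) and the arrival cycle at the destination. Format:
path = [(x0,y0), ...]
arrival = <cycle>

t=4: at (2,2)
t=8: at (1,2) after W
t=12: at (0,2) after W
t=16: at (0,3) after N

path = [(2,2), (1,2), (0,2), (0,3)]
arrival = 16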